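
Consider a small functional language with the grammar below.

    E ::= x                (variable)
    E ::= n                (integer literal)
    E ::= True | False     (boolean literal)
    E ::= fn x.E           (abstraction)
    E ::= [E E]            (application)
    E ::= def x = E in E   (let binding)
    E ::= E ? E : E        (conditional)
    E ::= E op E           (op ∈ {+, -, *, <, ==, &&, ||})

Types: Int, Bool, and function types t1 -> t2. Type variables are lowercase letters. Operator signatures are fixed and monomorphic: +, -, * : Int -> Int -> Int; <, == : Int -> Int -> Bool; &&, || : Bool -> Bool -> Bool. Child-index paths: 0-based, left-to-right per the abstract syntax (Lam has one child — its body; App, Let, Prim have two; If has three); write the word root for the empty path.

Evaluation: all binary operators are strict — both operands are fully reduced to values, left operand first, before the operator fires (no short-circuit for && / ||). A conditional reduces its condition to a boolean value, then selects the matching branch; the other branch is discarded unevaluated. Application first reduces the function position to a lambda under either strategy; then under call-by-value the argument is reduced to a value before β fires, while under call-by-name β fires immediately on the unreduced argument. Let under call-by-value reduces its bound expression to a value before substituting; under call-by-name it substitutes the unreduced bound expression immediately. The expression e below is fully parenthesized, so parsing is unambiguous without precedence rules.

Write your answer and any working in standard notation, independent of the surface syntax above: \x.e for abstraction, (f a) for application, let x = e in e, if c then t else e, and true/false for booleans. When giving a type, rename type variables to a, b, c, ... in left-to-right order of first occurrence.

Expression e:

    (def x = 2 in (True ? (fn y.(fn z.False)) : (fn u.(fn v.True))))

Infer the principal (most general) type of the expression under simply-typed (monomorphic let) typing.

Trace:
let x : Int
  unify Bool ~ Bool
\z._ : b -> Bool
\y._ : a -> b -> Bool
\v._ : d -> Bool
\u._ : c -> d -> Bool
  unify a -> b -> Bool ~ c -> d -> Bool
  unify a ~ c
  unify b -> Bool ~ d -> Bool
  unify b ~ d
  unify Bool ~ Bool

Answer: a -> b -> Bool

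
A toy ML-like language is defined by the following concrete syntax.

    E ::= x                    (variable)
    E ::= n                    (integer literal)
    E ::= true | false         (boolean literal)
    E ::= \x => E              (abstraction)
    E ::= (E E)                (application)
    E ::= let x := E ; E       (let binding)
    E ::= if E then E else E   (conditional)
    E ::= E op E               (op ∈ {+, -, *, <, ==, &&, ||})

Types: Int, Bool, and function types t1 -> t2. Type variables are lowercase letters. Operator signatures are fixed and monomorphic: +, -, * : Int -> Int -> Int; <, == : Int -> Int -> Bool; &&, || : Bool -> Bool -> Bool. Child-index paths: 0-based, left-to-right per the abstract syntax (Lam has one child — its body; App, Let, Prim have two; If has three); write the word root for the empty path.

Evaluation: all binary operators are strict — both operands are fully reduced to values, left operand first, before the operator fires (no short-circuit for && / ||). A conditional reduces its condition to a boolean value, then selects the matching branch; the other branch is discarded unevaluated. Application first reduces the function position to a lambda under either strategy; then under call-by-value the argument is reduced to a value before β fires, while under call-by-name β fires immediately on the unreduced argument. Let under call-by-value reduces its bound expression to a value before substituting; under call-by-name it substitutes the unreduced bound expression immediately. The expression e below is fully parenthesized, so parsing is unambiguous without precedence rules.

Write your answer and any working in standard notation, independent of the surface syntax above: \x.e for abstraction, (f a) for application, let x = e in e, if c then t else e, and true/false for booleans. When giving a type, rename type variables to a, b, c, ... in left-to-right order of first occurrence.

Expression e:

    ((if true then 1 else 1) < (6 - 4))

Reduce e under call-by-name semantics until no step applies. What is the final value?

Derivation:
step 0: ((if true then 1 else 1) < (6 - 4))
step 1: [if@0] (1 < (6 - 4))
step 2: [delta@1] (1 < 2)
step 3: [delta@root] true

Answer: true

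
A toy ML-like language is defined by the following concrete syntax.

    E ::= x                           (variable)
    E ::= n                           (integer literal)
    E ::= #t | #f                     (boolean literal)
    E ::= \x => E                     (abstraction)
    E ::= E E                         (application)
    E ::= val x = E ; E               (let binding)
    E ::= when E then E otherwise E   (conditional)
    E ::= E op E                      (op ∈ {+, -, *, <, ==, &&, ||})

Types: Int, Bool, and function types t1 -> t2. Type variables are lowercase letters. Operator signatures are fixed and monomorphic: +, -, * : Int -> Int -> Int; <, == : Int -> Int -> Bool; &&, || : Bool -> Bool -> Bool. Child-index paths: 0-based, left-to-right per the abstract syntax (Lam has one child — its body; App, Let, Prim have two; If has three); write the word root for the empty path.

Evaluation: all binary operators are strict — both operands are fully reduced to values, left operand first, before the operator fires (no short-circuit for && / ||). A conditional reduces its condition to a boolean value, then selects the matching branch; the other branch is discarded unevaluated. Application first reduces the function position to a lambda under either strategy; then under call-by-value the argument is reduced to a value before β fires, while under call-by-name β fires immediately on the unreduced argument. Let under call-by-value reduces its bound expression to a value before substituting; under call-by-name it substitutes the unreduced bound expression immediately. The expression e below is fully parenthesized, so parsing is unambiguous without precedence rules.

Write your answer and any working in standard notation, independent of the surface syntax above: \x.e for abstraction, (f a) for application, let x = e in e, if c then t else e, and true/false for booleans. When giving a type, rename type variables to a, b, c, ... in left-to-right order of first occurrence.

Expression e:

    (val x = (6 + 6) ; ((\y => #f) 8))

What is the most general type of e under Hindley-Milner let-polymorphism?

Trace:
  unify Int ~ Int
  unify Int ~ Int
let x : Int
\y._ : a -> Bool
  unify a -> Bool ~ Int -> b
  unify a ~ Int
  unify Bool ~ b
_ _ : Bool

Answer: Bool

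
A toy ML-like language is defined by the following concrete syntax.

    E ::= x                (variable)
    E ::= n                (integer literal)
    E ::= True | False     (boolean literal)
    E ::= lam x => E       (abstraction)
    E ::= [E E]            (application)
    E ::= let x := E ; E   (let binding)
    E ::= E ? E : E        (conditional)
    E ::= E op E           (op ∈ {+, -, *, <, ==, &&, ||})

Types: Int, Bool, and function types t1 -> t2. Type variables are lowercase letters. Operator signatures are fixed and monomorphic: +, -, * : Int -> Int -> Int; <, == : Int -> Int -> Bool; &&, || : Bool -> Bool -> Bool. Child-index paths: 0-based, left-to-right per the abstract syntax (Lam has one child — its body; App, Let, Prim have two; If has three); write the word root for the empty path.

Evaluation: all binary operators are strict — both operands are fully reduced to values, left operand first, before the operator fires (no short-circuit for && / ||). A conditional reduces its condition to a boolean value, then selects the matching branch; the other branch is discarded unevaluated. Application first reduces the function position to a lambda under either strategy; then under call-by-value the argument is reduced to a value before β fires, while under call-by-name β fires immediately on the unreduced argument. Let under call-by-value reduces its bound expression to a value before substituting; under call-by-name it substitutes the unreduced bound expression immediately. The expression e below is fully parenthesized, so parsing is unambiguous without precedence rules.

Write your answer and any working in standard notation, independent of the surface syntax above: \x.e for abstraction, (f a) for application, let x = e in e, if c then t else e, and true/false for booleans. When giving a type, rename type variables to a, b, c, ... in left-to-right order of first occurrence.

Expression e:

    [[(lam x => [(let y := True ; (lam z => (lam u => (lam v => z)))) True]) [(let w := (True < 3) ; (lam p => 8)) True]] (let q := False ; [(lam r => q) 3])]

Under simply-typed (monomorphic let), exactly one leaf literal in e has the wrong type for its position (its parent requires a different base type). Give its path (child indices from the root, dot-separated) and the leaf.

Trace:
let y : Bool
z : b
\v._ : d -> b
\u._ : c -> d -> b
\z._ : b -> c -> d -> b
  unify b -> c -> d -> b ~ Bool -> e
  unify b ~ Bool
  unify c -> d -> Bool ~ e
_ _ : c -> d -> Bool
\x._ : a -> c -> d -> Bool
  unify Bool ~ Int
  FAIL: mismatch Bool ~ Int

Answer: 0.1.0.0.0 : true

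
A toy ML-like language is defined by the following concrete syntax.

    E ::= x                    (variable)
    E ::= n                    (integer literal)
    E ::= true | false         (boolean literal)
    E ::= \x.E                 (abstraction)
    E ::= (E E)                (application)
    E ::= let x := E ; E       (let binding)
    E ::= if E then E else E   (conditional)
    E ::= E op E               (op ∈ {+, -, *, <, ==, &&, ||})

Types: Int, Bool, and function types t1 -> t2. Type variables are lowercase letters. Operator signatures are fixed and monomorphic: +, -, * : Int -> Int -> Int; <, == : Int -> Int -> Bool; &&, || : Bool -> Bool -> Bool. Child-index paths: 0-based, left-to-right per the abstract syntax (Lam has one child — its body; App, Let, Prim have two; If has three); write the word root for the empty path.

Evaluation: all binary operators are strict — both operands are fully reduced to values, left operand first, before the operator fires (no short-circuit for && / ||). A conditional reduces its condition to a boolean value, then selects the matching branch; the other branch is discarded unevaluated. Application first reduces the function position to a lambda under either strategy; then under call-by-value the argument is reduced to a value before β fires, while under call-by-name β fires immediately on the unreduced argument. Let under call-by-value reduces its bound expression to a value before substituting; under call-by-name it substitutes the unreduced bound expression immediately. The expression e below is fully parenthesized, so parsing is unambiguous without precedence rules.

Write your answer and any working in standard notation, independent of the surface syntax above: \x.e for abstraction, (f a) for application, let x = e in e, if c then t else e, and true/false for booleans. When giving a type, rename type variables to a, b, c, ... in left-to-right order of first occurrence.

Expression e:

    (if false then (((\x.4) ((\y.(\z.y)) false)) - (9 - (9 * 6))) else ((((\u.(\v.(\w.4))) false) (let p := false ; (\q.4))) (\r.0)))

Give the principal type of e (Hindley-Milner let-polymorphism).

Answer: Int

Derivation:
  unify Bool ~ Bool
\x._ : a -> Int
y : b
\z._ : c -> b
\y._ : b -> c -> b
  unify b -> c -> b ~ Bool -> d
  unify b ~ Bool
  unify c -> Bool ~ d
_ _ : c -> Bool
  unify a -> Int ~ (c -> Bool) -> e
  unify a ~ c -> Bool
  unify Int ~ e
_ _ : Int
  unify Int ~ Int
  unify Int ~ Int
  unify Int ~ Int
  unify Int ~ Int
  unify Int ~ Int
  unify Int ~ Int
\w._ : h -> Int
\v._ : g -> h -> Int
\u._ : f -> g -> h -> Int
  unify f -> g -> h -> Int ~ Bool -> i
  unify f ~ Bool
  unify g -> h -> Int ~ i
_ _ : g -> h -> Int
let p : Bool
\q._ : j -> Int
  unify g -> h -> Int ~ (j -> Int) -> k
  unify g ~ j -> Int
  unify h -> Int ~ k
_ _ : h -> Int
\r._ : l -> Int
  unify h -> Int ~ (l -> Int) -> m
  unify h ~ l -> Int
  unify Int ~ m
_ _ : Int
  unify Int ~ Int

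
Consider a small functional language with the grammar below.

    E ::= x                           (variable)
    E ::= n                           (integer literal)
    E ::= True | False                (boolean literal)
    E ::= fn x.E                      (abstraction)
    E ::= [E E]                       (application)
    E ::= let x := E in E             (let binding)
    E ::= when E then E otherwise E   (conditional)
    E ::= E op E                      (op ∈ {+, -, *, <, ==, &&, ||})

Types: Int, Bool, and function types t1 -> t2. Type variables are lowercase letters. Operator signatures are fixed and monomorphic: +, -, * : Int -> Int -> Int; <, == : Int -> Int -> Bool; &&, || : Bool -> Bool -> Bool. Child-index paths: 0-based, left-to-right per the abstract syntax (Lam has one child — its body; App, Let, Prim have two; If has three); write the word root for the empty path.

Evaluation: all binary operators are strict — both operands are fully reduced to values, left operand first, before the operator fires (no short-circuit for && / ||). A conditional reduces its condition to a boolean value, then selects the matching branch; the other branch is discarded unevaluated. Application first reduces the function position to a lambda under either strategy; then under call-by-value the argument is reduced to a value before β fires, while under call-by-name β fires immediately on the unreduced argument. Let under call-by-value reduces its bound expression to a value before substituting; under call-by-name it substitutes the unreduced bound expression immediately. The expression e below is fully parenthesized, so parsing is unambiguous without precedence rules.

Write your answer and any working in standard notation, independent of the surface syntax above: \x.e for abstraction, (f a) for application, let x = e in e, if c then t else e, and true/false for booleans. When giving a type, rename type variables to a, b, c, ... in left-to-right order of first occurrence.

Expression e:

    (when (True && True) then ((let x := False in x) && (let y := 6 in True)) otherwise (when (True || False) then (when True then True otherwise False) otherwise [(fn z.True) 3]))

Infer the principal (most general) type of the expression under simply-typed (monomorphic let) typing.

Derivation:
  unify Bool ~ Bool
  unify Bool ~ Bool
  unify Bool ~ Bool
let x : Bool
x : Bool
  unify Bool ~ Bool
let y : Int
  unify Bool ~ Bool
  unify Bool ~ Bool
  unify Bool ~ Bool
  unify Bool ~ Bool
  unify Bool ~ Bool
  unify Bool ~ Bool
\z._ : a -> Bool
  unify a -> Bool ~ Int -> b
  unify a ~ Int
  unify Bool ~ b
_ _ : Bool
  unify Bool ~ Bool
  unify Bool ~ Bool

Answer: Bool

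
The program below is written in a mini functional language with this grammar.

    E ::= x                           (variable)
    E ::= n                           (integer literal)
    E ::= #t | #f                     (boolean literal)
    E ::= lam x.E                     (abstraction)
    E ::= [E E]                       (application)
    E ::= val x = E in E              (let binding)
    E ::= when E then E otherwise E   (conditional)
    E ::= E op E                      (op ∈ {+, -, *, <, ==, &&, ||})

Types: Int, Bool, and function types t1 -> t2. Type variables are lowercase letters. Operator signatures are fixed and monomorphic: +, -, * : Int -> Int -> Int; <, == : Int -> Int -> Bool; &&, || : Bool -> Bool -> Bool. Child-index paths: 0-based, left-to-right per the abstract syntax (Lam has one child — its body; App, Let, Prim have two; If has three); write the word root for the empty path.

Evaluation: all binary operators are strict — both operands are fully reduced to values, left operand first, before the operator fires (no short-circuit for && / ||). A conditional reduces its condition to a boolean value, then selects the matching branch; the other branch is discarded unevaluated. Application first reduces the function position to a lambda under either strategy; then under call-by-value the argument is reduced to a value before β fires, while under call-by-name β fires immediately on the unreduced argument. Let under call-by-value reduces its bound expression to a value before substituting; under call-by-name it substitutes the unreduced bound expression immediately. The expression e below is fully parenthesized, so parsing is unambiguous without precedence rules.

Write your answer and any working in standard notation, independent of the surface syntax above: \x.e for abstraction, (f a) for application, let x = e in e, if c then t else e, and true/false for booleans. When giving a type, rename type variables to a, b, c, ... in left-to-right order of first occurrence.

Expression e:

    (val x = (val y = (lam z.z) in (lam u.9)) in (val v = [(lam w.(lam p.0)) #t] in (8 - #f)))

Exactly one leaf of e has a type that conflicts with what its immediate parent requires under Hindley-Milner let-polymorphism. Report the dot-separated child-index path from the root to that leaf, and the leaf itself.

Derivation:
z : a
\z._ : a -> a
let y : forall. a -> a
\u._ : b -> Int
let x : forall. b -> Int
\p._ : d -> Int
\w._ : c -> d -> Int
  unify c -> d -> Int ~ Bool -> e
  unify c ~ Bool
  unify d -> Int ~ e
_ _ : d -> Int
let v : forall. d -> Int
  unify Int ~ Int
  unify Bool ~ Int
  FAIL: mismatch Bool ~ Int

Answer: 1.1.1 : false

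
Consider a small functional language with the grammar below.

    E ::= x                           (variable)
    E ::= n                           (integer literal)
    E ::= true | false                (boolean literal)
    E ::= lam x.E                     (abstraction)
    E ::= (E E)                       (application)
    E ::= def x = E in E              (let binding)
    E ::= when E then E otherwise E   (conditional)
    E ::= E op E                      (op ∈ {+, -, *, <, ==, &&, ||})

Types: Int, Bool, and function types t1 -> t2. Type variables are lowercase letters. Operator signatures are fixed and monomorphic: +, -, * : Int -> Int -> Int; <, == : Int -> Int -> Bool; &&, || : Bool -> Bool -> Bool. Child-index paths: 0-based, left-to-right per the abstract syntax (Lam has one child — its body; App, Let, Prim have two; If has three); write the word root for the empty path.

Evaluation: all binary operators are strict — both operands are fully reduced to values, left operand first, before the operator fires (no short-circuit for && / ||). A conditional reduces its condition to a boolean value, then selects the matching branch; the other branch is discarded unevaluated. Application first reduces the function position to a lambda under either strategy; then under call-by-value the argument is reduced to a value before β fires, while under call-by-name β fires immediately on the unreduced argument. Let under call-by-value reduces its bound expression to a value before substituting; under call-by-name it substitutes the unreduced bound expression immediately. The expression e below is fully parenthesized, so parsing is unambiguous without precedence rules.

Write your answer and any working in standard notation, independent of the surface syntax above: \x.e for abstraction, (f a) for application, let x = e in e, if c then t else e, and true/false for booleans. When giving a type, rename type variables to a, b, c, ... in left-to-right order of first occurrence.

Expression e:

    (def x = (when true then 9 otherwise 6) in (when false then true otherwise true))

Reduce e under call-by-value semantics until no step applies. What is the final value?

Answer: true

Trace:
step 0: (let x = (if true then 9 else 6) in (if false then true else true))
step 1: [if@0] (let x = 9 in (if false then true else true))
step 2: [let@root] (if false then true else true)
step 3: [if@root] true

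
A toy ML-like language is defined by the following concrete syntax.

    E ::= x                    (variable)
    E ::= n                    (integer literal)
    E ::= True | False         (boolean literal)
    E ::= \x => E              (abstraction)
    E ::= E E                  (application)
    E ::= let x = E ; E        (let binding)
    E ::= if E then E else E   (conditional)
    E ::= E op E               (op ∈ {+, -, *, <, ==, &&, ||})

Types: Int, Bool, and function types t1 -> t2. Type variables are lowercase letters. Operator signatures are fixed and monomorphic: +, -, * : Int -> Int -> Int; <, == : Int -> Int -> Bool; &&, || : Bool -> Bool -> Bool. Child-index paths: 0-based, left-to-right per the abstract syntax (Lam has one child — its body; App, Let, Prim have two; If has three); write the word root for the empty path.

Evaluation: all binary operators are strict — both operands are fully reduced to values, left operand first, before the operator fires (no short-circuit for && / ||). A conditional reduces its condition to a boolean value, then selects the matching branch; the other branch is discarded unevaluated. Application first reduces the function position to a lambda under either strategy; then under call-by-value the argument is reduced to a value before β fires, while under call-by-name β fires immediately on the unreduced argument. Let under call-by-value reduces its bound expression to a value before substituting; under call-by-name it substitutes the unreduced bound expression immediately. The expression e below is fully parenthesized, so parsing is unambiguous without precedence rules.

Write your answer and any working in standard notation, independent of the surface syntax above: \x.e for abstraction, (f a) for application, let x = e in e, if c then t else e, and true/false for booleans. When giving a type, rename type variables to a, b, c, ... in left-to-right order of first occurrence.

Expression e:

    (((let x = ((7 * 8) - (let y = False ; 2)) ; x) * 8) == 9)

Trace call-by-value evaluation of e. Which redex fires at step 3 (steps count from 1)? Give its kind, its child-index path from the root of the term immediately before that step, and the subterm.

Working:
step 0: (((let x = ((7 * 8) - (let y = false in 2)) in x) * 8) == 9)
step 1: [delta@0.0.0.0] (((let x = (56 - (let y = false in 2)) in x) * 8) == 9)
step 2: [let@0.0.0.1] (((let x = (56 - 2) in x) * 8) == 9)
step 3: [delta@0.0.0] (((let x = 54 in x) * 8) == 9)

Answer: delta at 0.0.0 : (56 - 2)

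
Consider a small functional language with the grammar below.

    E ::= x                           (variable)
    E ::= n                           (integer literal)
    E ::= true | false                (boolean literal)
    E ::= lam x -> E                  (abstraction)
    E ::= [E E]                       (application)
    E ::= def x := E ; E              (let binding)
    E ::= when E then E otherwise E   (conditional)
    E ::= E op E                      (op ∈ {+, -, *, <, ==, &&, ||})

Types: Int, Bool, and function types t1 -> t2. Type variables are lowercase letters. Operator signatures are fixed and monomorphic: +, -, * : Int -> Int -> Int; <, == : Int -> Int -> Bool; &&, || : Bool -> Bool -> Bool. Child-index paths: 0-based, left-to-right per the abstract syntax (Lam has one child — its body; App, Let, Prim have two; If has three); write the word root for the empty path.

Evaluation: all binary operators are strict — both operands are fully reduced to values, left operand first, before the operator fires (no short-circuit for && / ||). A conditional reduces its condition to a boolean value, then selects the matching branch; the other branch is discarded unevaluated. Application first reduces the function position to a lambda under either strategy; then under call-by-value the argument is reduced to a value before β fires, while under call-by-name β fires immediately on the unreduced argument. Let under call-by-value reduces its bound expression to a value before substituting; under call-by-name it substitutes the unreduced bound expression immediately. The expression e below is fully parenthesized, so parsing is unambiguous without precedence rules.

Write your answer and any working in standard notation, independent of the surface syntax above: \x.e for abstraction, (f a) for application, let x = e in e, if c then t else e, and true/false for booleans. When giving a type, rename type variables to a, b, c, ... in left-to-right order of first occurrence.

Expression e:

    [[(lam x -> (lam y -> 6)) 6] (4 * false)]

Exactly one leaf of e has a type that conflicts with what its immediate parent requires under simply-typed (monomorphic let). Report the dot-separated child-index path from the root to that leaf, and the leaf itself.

Working:
\y._ : b -> Int
\x._ : a -> b -> Int
  unify a -> b -> Int ~ Int -> c
  unify a ~ Int
  unify b -> Int ~ c
_ _ : b -> Int
  unify Int ~ Int
  unify Bool ~ Int
  FAIL: mismatch Bool ~ Int

Answer: 1.1 : false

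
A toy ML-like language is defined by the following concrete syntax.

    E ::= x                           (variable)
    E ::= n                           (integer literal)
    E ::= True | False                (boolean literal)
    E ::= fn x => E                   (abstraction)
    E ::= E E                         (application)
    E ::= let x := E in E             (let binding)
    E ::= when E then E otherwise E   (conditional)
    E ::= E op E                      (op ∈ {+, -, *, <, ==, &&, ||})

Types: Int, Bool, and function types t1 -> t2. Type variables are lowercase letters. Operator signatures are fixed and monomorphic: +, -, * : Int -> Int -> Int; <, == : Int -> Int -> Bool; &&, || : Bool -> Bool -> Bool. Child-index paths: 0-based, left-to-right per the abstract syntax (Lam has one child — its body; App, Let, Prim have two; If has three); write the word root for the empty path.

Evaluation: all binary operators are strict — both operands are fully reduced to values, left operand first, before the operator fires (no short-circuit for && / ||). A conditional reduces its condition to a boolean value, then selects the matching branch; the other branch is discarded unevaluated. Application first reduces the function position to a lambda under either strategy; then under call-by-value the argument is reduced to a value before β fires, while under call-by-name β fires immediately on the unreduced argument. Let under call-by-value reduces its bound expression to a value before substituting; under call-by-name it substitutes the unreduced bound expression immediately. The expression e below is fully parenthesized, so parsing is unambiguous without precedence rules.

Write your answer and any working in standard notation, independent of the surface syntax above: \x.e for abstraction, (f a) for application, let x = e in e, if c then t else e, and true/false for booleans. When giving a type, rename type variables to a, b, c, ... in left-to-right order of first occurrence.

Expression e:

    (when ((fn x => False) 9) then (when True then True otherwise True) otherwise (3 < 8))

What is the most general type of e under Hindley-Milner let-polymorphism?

Working:
\x._ : a -> Bool
  unify a -> Bool ~ Int -> b
  unify a ~ Int
  unify Bool ~ b
_ _ : Bool
  unify Bool ~ Bool
  unify Bool ~ Bool
  unify Bool ~ Bool
  unify Int ~ Int
  unify Int ~ Int
  unify Bool ~ Bool

Answer: Bool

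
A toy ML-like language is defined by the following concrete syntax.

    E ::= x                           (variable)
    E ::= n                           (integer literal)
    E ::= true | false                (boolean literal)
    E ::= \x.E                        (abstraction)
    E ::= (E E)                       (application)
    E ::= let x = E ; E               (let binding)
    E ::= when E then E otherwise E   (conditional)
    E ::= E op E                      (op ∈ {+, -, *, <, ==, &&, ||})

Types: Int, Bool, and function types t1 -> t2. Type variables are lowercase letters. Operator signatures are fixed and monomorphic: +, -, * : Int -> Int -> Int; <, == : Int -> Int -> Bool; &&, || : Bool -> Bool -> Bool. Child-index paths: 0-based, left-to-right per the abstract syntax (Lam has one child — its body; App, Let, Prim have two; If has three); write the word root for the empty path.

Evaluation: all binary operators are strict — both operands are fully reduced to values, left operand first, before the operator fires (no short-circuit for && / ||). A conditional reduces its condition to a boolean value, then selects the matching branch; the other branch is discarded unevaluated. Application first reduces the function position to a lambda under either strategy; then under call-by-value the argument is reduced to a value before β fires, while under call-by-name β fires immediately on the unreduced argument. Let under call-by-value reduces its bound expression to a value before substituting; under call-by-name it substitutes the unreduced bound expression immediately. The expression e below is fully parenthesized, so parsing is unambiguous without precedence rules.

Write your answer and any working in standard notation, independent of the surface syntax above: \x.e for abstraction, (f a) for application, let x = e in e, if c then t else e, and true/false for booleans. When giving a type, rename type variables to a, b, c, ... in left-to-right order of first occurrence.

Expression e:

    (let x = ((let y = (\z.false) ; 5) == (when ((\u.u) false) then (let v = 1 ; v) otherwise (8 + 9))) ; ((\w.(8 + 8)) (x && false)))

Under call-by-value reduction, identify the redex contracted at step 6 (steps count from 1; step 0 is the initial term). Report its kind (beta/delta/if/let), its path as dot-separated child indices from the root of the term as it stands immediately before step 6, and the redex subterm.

Trace:
step 0: (let x = ((let y = (\z.false) in 5) == (if ((\u.u) false) then (let v = 1 in v) else (8 + 9))) in ((\w.(8 + 8)) (x && false)))
step 1: [let@0.0] (let x = (5 == (if ((\u.u) false) then (let v = 1 in v) else (8 + 9))) in ((\w.(8 + 8)) (x && false)))
step 2: [beta@0.1.0] (let x = (5 == (if false then (let v = 1 in v) else (8 + 9))) in ((\w.(8 + 8)) (x && false)))
step 3: [if@0.1] (let x = (5 == (8 + 9)) in ((\w.(8 + 8)) (x && false)))
step 4: [delta@0.1] (let x = (5 == 17) in ((\w.(8 + 8)) (x && false)))
step 5: [delta@0] (let x = false in ((\w.(8 + 8)) (x && false)))
step 6: [let@root] ((\w.(8 + 8)) (false && false))

Answer: let at root : (let x = false in ((\w.(8 + 8)) (x && false)))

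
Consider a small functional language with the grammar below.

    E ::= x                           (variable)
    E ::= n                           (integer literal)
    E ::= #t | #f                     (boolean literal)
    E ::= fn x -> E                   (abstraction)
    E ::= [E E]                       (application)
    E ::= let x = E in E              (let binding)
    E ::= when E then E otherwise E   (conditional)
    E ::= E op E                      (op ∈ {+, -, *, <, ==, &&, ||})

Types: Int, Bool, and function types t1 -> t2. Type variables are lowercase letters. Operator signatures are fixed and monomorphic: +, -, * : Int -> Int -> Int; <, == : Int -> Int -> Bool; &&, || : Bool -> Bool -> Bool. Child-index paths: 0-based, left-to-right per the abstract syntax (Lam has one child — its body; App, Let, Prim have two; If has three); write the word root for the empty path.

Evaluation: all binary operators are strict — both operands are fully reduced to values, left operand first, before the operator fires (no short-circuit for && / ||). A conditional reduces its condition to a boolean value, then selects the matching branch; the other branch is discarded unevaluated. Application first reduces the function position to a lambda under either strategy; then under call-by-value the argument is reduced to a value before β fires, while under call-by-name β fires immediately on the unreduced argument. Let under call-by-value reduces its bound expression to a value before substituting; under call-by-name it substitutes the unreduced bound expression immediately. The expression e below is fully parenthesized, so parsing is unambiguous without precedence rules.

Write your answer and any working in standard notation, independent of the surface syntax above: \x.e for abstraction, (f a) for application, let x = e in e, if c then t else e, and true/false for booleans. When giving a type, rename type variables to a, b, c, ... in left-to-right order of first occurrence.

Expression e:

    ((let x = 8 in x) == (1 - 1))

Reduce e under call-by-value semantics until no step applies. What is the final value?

Answer: false

Derivation:
step 0: ((let x = 8 in x) == (1 - 1))
step 1: [let@0] (8 == (1 - 1))
step 2: [delta@1] (8 == 0)
step 3: [delta@root] false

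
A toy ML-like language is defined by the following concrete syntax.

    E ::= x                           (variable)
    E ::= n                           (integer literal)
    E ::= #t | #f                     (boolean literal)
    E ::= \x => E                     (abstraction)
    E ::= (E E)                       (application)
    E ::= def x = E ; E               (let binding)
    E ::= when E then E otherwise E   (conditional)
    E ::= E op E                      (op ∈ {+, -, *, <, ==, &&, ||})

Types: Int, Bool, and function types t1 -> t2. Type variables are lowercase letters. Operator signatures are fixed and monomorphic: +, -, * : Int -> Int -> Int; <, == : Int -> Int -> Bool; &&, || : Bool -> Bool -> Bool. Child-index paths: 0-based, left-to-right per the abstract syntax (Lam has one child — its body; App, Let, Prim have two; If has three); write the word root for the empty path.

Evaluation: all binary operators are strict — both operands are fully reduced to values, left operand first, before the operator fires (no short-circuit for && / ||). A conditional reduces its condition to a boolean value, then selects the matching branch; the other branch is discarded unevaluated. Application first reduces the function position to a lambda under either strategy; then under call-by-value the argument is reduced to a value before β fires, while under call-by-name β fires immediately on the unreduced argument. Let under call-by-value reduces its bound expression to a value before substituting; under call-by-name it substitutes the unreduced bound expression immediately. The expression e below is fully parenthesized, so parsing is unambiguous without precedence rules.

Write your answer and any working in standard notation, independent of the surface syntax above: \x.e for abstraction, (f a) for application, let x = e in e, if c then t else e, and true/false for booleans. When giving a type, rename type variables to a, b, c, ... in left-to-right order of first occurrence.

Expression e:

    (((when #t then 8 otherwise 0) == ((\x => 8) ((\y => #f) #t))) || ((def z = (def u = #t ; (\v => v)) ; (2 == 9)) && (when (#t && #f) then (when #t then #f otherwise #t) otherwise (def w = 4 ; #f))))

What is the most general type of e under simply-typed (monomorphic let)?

Answer: Bool

Trace:
  unify Bool ~ Bool
  unify Int ~ Int
  unify Int ~ Int
\x._ : a -> Int
\y._ : b -> Bool
  unify b -> Bool ~ Bool -> c
  unify b ~ Bool
  unify Bool ~ c
_ _ : Bool
  unify a -> Int ~ Bool -> d
  unify a ~ Bool
  unify Int ~ d
_ _ : Int
  unify Int ~ Int
  unify Bool ~ Bool
let u : Bool
v : e
\v._ : e -> e
let z : e -> e
  unify Int ~ Int
  unify Int ~ Int
  unify Bool ~ Bool
  unify Bool ~ Bool
  unify Bool ~ Bool
  unify Bool ~ Bool
  unify Bool ~ Bool
  unify Bool ~ Bool
let w : Int
  unify Bool ~ Bool
  unify Bool ~ Bool
  unify Bool ~ Bool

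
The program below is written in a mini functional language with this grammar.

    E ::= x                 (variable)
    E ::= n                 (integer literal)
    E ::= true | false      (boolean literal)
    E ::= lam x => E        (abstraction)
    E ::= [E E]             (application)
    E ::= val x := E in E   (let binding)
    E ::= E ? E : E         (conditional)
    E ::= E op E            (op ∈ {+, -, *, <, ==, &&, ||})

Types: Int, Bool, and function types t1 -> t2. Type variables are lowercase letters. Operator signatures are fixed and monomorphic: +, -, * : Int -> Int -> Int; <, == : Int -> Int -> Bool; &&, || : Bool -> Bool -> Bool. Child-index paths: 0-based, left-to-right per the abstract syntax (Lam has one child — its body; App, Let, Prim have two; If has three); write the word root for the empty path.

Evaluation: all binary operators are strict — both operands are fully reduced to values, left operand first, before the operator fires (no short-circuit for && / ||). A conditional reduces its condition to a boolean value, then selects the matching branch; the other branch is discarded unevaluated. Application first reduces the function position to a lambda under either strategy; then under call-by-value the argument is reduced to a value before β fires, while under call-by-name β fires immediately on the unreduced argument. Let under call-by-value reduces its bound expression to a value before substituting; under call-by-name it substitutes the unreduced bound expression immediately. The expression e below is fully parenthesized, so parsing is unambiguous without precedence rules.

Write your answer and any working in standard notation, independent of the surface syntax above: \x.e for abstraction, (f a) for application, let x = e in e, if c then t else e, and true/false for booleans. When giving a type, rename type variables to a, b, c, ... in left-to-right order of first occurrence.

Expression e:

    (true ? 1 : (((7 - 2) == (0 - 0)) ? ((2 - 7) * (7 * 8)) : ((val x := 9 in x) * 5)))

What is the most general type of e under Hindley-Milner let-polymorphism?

Answer: Int

Derivation:
  unify Bool ~ Bool
  unify Int ~ Int
  unify Int ~ Int
  unify Int ~ Int
  unify Int ~ Int
  unify Int ~ Int
  unify Int ~ Int
  unify Bool ~ Bool
  unify Int ~ Int
  unify Int ~ Int
  unify Int ~ Int
  unify Int ~ Int
  unify Int ~ Int
  unify Int ~ Int
let x : Int
x : Int
  unify Int ~ Int
  unify Int ~ Int
  unify Int ~ Int
  unify Int ~ Int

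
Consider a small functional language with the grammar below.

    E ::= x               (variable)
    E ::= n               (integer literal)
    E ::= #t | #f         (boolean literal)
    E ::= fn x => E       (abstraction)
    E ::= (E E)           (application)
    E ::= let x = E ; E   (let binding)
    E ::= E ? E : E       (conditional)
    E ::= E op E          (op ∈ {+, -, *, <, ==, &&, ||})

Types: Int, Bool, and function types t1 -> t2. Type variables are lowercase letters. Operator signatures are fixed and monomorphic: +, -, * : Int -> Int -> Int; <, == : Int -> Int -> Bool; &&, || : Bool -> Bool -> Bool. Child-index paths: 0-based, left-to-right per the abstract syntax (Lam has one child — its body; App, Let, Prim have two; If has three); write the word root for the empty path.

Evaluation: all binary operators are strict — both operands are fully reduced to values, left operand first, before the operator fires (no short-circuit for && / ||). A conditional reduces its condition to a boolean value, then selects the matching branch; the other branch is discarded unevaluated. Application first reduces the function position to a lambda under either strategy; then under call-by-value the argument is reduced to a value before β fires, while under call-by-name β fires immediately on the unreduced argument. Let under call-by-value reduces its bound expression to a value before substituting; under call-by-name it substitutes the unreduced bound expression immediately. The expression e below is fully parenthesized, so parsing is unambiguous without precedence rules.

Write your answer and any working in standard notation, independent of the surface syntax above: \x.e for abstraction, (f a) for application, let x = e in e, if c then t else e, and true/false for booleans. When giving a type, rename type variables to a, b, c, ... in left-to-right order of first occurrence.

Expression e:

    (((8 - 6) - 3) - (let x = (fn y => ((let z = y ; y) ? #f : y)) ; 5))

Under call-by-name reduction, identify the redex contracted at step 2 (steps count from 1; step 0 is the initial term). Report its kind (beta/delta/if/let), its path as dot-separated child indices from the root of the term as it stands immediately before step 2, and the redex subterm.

Derivation:
step 0: (((8 - 6) - 3) - (let x = (\y.(if (let z = y in y) then false else y)) in 5))
step 1: [delta@0.0] ((2 - 3) - (let x = (\y.(if (let z = y in y) then false else y)) in 5))
step 2: [delta@0] (-1 - (let x = (\y.(if (let z = y in y) then false else y)) in 5))

Answer: delta at 0 : (2 - 3)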